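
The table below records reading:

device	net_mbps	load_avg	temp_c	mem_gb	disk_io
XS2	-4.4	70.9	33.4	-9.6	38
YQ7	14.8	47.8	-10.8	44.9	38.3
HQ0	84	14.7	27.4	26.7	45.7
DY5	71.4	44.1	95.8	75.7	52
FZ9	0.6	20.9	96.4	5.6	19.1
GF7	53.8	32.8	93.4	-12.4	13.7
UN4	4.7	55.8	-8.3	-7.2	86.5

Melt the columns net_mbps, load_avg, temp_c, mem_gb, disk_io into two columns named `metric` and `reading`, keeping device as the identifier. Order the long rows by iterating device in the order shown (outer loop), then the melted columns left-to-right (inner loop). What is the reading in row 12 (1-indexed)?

35 rows total (7 × 5). Row 12: index ⌊(12-1)/5⌋ = 2 into device → HQ0; (12-1) mod 5 = 1 into the melted columns → load_avg.
So row 12 is (HQ0, load_avg, 14.7); reading = 14.7.

14.7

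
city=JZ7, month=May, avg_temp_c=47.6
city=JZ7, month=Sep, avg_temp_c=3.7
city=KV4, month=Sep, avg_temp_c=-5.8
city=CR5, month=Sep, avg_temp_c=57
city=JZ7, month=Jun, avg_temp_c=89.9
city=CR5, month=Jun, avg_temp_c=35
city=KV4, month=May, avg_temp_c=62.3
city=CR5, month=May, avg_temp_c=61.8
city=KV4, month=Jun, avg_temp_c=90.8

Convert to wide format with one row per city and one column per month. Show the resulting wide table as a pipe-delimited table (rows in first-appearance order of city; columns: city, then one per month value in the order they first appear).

| city | May | Sep | Jun |
| JZ7 | 47.6 | 3.7 | 89.9 |
| KV4 | 62.3 | -5.8 | 90.8 |
| CR5 | 61.8 | 57 | 35 |

Columns: city plus the 3 distinct month values (May, Sep, Jun).
For example, row JZ7 column May takes avg_temp_c=47.6 from the long row (JZ7, May).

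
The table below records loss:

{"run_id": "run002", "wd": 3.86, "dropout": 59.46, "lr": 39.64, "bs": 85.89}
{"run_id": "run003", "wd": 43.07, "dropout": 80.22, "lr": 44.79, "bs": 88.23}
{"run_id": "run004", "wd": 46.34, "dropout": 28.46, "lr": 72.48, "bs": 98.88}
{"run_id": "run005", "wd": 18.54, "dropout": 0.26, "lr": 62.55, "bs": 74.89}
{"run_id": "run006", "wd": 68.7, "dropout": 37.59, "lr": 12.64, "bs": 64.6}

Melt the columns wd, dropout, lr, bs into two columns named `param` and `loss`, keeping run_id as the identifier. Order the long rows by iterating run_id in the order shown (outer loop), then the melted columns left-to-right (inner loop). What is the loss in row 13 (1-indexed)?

20 rows total (5 × 4). Row 13: index ⌊(13-1)/4⌋ = 3 into run_id → run005; (13-1) mod 4 = 0 into the melted columns → wd.
So row 13 is (run005, wd, 18.54); loss = 18.54.

18.54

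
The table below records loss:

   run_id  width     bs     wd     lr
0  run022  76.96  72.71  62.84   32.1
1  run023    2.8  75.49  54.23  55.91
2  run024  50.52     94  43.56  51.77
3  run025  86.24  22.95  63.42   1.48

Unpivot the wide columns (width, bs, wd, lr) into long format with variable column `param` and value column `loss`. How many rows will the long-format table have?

16

4 run_id values × 4 melted columns = 16 rows.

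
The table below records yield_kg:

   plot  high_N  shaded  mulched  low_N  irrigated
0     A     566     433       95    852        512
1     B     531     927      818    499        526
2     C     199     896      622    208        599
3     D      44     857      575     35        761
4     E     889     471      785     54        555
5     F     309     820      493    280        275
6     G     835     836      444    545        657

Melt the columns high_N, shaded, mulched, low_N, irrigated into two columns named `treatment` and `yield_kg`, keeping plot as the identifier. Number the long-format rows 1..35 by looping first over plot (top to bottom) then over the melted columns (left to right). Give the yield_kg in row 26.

309

35 rows total (7 × 5). Row 26: index ⌊(26-1)/5⌋ = 5 into plot → F; (26-1) mod 5 = 0 into the melted columns → high_N.
So row 26 is (F, high_N, 309); yield_kg = 309.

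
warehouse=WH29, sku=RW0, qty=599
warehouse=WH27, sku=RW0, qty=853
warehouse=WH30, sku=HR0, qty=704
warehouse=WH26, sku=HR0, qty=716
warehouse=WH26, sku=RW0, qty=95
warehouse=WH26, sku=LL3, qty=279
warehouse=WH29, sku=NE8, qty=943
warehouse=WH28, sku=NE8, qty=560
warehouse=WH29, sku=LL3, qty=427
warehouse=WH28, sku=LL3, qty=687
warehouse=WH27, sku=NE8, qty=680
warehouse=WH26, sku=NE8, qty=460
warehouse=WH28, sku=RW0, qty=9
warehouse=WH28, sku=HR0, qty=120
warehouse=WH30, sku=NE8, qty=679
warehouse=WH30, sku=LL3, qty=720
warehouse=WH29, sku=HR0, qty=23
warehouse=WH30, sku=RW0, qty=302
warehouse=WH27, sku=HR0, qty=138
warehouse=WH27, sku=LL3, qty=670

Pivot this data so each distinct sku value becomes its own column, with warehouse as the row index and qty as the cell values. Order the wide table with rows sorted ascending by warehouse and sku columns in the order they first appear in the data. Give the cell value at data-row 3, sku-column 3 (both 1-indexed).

With rows sorted ascending by warehouse, row 3 is warehouse=WH28. sku columns in first-appearance order: RW0, HR0, LL3, NE8; column 3 is LL3.
Long rows with warehouse=WH28, sku=LL3: qty = 687.

687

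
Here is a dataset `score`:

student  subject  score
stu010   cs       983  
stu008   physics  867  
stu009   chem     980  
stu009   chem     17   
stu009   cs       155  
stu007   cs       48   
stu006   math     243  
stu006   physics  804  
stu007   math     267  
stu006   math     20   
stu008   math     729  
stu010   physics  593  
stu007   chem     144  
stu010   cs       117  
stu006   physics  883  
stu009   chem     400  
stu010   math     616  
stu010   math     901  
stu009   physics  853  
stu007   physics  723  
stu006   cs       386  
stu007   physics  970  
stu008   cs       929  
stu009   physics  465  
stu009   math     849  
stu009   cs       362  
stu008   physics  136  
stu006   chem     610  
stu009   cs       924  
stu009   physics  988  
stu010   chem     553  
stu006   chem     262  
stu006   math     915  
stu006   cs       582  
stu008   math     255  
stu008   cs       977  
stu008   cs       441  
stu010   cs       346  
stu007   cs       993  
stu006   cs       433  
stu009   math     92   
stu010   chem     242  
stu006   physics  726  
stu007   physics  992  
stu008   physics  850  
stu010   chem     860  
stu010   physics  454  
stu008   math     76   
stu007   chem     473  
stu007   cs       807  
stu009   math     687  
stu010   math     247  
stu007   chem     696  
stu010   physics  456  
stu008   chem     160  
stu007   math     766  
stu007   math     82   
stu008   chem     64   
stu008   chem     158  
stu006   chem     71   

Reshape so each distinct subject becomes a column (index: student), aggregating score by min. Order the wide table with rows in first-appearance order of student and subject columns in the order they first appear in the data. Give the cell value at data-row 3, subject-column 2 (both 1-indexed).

With rows in first-appearance order of student, row 3 is student=stu009. subject columns in first-appearance order: cs, physics, chem, math; column 2 is physics.
Long rows with student=stu009, subject=physics: min(853, 465, 988) = 465.

465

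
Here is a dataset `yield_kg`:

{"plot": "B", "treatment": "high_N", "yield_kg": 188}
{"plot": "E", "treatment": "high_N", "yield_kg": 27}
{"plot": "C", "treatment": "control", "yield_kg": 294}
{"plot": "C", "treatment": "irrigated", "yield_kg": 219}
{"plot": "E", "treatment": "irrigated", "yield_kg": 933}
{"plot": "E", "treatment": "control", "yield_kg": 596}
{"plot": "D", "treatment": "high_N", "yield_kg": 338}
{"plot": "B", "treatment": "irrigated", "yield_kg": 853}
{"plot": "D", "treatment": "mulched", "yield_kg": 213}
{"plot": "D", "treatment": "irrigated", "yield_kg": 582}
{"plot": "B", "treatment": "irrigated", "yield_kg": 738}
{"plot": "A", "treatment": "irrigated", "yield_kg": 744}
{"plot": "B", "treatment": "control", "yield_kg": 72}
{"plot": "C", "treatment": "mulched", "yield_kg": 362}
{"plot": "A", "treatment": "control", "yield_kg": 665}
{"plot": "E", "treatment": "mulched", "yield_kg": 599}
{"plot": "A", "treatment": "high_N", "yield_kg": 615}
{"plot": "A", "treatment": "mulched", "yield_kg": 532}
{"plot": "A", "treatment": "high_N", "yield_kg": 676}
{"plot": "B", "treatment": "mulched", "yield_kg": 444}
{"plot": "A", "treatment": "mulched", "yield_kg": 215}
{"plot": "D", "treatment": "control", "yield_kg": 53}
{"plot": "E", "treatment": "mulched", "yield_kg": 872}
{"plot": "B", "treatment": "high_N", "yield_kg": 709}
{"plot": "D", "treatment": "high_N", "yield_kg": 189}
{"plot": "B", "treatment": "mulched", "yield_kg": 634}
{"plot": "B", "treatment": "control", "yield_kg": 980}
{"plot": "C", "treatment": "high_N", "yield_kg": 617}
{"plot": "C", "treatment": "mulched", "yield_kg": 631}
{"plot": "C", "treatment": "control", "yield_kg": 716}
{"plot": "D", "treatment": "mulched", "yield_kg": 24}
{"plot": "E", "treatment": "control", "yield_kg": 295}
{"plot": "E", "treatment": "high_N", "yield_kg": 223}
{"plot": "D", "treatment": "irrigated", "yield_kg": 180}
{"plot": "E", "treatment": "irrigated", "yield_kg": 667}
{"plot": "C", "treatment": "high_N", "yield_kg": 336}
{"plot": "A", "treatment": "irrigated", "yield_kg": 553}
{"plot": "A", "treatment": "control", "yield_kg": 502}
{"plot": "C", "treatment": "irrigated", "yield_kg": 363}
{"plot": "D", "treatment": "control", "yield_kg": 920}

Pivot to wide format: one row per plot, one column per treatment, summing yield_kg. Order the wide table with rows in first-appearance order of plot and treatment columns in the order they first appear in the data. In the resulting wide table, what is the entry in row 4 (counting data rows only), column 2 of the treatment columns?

973

With rows in first-appearance order of plot, row 4 is plot=D. treatment columns in first-appearance order: high_N, control, irrigated, mulched; column 2 is control.
Long rows with plot=D, treatment=control: 53 + 920 = 973.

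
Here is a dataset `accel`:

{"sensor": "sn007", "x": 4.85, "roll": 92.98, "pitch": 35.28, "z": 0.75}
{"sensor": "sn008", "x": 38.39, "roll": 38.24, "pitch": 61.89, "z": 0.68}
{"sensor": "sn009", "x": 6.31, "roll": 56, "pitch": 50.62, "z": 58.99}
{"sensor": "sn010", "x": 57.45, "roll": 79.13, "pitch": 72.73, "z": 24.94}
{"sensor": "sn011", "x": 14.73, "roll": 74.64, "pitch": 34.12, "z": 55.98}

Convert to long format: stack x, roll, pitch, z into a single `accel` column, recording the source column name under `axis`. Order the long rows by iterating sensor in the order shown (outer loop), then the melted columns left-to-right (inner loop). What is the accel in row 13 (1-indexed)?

20 rows total (5 × 4). Row 13: index ⌊(13-1)/4⌋ = 3 into sensor → sn010; (13-1) mod 4 = 0 into the melted columns → x.
So row 13 is (sn010, x, 57.45); accel = 57.45.

57.45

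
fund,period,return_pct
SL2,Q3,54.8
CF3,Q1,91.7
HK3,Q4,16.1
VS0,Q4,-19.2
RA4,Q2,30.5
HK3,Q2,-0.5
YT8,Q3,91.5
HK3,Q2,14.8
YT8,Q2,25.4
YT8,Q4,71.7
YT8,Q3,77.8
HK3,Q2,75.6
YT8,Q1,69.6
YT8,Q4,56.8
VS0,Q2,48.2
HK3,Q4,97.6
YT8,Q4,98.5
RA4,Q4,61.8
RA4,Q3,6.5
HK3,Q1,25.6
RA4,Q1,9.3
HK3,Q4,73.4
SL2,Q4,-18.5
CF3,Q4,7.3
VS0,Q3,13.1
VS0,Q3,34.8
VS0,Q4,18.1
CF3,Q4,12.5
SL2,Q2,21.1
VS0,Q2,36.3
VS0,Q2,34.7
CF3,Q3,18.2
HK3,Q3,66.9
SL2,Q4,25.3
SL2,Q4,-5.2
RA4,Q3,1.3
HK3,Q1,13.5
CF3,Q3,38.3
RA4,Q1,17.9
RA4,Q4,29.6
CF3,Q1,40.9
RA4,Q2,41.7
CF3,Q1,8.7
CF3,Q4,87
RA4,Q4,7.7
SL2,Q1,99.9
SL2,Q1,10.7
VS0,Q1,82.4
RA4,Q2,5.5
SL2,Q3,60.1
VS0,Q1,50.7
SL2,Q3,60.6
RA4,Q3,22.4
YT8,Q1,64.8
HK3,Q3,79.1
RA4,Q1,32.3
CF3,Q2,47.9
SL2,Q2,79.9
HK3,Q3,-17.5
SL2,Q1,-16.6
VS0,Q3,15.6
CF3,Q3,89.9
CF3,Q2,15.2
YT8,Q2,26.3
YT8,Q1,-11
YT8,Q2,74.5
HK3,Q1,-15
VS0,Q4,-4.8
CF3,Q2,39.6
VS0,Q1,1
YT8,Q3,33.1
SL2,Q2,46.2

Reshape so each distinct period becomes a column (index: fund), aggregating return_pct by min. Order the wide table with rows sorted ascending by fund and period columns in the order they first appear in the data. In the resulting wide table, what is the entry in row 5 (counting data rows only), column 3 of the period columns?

-19.2

With rows sorted ascending by fund, row 5 is fund=VS0. period columns in first-appearance order: Q3, Q1, Q4, Q2; column 3 is Q4.
Long rows with fund=VS0, period=Q4: min(-19.2, 18.1, -4.8) = -19.2.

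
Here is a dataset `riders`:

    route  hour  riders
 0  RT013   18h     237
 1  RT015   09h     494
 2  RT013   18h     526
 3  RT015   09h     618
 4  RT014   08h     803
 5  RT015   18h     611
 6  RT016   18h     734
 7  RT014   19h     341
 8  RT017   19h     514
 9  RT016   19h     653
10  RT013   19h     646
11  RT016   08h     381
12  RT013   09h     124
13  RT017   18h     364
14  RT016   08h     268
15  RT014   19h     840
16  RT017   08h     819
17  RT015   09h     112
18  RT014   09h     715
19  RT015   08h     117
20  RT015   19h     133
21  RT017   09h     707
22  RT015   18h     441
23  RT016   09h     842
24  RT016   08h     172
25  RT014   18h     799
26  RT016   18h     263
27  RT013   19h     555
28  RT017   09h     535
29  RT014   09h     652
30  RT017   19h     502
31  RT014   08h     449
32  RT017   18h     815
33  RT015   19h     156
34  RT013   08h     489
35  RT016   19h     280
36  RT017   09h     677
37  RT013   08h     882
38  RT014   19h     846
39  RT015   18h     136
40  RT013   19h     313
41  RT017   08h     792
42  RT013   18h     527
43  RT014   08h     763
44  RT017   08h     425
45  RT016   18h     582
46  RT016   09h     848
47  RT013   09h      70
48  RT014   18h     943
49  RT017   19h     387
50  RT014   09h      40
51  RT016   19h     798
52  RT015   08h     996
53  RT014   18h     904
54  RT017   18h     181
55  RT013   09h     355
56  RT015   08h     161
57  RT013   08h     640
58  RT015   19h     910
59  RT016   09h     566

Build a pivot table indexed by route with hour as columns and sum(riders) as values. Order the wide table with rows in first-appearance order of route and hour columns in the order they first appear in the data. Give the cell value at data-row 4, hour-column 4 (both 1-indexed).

1731

With rows in first-appearance order of route, row 4 is route=RT016. hour columns in first-appearance order: 18h, 09h, 08h, 19h; column 4 is 19h.
Long rows with route=RT016, hour=19h: 653 + 280 + 798 = 1731.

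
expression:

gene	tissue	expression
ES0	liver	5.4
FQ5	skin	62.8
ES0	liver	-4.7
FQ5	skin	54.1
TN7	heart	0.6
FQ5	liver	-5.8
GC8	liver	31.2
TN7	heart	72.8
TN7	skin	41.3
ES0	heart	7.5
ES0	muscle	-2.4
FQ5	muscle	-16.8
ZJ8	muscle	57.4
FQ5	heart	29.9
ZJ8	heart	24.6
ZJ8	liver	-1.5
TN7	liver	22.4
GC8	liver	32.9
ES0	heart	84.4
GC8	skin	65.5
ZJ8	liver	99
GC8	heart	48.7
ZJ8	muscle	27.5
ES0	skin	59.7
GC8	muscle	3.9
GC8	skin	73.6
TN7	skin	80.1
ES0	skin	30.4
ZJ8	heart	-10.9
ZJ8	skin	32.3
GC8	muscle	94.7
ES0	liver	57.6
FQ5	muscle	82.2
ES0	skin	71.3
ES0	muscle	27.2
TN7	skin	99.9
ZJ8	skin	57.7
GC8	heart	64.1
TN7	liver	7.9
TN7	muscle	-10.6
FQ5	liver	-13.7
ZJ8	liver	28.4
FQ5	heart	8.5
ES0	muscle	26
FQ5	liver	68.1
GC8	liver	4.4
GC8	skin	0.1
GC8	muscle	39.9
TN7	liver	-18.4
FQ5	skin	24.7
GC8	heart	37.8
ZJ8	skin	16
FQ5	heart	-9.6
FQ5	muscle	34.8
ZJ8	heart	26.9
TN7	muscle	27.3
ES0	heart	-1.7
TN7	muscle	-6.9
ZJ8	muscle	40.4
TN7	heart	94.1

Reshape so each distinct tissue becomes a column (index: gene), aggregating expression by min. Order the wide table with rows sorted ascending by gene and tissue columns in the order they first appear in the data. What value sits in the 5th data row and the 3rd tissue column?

-10.9

With rows sorted ascending by gene, row 5 is gene=ZJ8. tissue columns in first-appearance order: liver, skin, heart, muscle; column 3 is heart.
Long rows with gene=ZJ8, tissue=heart: min(24.6, -10.9, 26.9) = -10.9.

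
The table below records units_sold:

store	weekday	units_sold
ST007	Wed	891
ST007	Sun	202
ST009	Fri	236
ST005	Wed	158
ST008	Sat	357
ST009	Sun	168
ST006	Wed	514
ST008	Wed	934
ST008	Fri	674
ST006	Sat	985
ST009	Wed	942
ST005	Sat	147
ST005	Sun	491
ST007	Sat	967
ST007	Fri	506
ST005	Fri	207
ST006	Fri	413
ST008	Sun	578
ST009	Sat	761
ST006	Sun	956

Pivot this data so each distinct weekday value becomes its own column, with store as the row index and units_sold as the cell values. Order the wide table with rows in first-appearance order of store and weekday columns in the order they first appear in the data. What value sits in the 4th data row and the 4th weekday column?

With rows in first-appearance order of store, row 4 is store=ST008. weekday columns in first-appearance order: Wed, Sun, Fri, Sat; column 4 is Sat.
Long rows with store=ST008, weekday=Sat: units_sold = 357.

357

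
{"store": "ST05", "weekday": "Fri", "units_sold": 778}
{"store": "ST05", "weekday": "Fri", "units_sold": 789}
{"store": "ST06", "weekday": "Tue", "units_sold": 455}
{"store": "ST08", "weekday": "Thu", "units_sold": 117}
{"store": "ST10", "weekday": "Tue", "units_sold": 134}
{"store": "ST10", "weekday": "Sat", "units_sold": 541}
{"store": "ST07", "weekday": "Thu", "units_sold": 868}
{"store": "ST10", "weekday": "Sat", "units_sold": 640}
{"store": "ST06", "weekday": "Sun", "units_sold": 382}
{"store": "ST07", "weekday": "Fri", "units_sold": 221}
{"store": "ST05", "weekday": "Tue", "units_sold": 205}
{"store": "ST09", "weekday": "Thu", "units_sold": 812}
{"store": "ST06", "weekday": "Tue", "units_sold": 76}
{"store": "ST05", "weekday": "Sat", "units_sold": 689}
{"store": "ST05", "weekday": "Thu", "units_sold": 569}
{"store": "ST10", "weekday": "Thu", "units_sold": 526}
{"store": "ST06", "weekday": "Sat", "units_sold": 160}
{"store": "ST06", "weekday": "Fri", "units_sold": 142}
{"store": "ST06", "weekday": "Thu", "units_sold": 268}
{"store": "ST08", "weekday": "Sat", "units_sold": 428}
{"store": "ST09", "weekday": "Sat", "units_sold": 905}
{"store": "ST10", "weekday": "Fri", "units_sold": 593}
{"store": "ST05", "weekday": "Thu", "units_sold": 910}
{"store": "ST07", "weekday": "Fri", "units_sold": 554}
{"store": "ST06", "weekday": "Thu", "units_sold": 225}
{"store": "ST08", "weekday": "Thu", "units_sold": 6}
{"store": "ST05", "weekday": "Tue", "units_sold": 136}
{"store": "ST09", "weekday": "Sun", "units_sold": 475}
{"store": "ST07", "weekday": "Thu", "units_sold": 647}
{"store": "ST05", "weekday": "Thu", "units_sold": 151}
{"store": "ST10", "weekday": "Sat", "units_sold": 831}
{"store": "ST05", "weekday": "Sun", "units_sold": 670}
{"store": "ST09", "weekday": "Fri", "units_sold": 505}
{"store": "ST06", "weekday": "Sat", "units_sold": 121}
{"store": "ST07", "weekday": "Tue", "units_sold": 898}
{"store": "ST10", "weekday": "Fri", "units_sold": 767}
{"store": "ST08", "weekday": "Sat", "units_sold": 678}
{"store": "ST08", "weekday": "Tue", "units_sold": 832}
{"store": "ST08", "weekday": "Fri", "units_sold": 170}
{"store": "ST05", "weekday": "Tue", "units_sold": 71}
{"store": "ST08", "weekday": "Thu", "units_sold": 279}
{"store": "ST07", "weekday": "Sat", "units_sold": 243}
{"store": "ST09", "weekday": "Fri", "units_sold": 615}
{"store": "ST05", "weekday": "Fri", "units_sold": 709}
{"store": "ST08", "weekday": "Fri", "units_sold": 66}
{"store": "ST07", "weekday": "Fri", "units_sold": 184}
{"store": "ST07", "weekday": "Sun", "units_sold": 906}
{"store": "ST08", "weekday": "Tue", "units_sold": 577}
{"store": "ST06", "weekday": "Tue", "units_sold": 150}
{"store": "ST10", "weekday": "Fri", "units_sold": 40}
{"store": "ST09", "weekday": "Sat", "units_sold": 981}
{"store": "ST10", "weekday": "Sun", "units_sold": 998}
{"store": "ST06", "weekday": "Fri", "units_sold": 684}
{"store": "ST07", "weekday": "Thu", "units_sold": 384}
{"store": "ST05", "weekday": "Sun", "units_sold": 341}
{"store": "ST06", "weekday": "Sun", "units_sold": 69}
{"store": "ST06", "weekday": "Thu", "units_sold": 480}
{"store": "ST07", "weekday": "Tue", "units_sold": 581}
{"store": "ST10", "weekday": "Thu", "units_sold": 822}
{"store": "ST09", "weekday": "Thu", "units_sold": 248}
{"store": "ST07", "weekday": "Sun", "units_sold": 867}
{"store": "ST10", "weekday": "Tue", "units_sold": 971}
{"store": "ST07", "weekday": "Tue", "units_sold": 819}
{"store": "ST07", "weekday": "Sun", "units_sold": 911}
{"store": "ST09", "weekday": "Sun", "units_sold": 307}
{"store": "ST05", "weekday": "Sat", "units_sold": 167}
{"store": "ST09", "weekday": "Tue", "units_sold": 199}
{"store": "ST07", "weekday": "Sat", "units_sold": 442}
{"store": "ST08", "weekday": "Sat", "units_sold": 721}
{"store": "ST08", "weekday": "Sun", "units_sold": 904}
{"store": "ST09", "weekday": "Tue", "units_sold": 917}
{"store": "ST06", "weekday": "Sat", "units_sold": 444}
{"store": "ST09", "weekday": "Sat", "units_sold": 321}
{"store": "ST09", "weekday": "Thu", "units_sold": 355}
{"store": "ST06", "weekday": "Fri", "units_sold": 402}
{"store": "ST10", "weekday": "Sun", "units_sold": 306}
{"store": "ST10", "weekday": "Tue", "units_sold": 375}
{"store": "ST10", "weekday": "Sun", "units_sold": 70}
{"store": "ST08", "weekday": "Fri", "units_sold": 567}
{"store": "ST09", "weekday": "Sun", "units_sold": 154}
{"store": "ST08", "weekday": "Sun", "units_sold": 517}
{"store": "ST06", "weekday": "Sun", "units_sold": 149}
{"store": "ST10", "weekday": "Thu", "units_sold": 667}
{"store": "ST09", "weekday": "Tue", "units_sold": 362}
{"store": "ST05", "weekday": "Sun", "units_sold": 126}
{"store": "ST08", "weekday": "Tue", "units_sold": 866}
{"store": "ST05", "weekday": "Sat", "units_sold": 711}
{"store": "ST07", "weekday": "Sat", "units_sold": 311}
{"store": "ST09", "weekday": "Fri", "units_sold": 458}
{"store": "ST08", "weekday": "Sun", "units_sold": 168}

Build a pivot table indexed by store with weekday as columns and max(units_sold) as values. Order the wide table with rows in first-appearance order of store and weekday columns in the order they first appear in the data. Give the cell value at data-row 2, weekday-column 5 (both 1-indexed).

382

With rows in first-appearance order of store, row 2 is store=ST06. weekday columns in first-appearance order: Fri, Tue, Thu, Sat, Sun; column 5 is Sun.
Long rows with store=ST06, weekday=Sun: max(382, 69, 149) = 382.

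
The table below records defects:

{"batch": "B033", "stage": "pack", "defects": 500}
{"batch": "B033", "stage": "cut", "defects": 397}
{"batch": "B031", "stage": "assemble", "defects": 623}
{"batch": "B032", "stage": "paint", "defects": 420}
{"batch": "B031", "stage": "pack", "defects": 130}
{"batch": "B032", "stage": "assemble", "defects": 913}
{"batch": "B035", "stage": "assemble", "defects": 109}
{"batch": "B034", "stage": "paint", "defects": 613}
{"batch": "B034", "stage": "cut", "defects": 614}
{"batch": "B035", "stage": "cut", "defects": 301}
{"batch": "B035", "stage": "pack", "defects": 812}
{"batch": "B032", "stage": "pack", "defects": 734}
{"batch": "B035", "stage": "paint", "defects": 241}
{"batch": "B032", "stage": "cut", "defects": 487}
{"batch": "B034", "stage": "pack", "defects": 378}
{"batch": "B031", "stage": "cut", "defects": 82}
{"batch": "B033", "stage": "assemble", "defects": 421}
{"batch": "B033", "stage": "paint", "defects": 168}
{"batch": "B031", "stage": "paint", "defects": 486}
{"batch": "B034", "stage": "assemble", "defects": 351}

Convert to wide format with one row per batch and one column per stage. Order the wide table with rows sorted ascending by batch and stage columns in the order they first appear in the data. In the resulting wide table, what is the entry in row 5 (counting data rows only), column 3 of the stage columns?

With rows sorted ascending by batch, row 5 is batch=B035. stage columns in first-appearance order: pack, cut, assemble, paint; column 3 is assemble.
Long rows with batch=B035, stage=assemble: defects = 109.

109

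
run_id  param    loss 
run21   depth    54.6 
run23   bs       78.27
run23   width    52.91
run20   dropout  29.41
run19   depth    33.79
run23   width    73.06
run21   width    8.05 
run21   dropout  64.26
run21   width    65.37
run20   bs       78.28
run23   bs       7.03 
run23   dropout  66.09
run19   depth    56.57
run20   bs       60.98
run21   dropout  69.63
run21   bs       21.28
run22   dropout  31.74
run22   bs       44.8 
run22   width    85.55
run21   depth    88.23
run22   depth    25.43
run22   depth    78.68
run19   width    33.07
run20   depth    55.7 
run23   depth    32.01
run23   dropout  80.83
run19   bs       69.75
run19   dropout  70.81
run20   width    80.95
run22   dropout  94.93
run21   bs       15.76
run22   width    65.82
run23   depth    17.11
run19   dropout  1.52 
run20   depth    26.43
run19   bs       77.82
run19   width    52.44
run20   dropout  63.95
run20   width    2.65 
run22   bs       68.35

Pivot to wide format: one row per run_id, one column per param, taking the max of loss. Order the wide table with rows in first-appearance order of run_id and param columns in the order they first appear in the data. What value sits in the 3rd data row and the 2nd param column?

With rows in first-appearance order of run_id, row 3 is run_id=run20. param columns in first-appearance order: depth, bs, width, dropout; column 2 is bs.
Long rows with run_id=run20, param=bs: max(78.28, 60.98) = 78.28.

78.28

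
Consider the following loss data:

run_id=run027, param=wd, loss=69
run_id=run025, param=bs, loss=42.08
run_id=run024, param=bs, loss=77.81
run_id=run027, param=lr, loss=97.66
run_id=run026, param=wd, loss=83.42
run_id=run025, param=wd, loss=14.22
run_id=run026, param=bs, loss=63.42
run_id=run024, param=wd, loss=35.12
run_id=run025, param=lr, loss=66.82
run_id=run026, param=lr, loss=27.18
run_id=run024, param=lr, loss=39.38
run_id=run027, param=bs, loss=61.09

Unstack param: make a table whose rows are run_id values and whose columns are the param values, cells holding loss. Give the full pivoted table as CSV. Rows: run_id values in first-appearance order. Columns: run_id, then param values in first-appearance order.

run_id,wd,bs,lr
run027,69,61.09,97.66
run025,14.22,42.08,66.82
run024,35.12,77.81,39.38
run026,83.42,63.42,27.18

Columns: run_id plus the 3 distinct param values (wd, bs, lr).
For example, row run027 column wd takes loss=69 from the long row (run027, wd).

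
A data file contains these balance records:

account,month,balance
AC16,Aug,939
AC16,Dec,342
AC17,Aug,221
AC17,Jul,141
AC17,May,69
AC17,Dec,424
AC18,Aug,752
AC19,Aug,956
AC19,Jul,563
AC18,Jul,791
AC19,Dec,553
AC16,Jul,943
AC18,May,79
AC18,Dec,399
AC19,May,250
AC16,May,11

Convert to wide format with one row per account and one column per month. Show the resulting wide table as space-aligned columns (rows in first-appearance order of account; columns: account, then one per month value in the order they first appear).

account  Aug  Dec  Jul  May
AC16     939  342  943  11 
AC17     221  424  141  69 
AC18     752  399  791  79 
AC19     956  553  563  250

Columns: account plus the 4 distinct month values (Aug, Dec, Jul, May).
For example, row AC16 column Aug takes balance=939 from the long row (AC16, Aug).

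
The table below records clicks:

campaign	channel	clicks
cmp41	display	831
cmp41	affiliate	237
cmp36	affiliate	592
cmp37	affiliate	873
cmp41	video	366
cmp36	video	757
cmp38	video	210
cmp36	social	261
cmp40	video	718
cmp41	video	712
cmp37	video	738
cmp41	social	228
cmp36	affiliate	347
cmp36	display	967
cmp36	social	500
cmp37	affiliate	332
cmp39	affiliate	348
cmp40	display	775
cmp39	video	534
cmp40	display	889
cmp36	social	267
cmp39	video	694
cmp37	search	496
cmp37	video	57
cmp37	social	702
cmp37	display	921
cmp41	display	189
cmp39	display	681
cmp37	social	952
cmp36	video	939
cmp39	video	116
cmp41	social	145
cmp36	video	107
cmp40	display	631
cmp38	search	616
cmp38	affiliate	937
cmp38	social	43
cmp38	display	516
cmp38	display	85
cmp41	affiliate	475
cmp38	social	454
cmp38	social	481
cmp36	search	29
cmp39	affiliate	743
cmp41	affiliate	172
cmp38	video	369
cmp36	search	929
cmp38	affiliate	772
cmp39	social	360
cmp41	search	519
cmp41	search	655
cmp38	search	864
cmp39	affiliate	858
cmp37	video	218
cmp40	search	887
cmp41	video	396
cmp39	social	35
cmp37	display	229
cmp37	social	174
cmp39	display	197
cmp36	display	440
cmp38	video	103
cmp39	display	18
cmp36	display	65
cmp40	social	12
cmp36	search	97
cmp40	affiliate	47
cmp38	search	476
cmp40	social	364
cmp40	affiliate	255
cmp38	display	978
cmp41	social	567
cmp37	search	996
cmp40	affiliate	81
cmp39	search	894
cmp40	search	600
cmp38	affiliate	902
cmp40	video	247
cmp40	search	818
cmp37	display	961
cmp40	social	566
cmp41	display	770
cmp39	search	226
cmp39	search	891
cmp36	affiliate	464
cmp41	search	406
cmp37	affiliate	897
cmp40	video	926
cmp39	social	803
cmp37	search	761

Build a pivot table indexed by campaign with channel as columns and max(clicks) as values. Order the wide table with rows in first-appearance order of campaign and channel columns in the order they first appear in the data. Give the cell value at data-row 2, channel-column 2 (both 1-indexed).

With rows in first-appearance order of campaign, row 2 is campaign=cmp36. channel columns in first-appearance order: display, affiliate, video, social, search; column 2 is affiliate.
Long rows with campaign=cmp36, channel=affiliate: max(592, 347, 464) = 592.

592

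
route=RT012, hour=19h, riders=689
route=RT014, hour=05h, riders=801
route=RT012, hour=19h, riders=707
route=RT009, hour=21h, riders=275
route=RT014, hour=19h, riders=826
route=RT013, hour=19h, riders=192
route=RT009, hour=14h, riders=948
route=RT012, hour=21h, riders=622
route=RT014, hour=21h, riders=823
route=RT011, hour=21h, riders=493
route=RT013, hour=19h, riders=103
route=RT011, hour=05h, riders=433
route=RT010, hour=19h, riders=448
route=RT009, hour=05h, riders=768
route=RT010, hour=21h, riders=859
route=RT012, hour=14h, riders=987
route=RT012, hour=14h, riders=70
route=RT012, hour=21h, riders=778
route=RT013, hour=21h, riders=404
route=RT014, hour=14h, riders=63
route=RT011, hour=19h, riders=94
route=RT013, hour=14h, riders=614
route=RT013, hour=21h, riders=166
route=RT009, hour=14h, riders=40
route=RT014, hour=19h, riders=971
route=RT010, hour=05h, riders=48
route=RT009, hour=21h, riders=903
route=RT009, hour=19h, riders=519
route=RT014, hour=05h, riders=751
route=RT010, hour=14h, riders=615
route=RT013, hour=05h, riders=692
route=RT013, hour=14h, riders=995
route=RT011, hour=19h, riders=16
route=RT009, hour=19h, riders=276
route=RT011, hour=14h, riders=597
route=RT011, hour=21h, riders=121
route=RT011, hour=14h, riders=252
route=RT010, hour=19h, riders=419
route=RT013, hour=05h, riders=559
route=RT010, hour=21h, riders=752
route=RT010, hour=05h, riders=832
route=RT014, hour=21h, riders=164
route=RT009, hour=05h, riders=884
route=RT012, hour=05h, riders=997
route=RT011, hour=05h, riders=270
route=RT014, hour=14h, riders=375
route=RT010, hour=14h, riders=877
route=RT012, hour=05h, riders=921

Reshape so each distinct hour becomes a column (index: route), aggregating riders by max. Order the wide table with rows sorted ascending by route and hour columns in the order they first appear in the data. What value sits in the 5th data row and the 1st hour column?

With rows sorted ascending by route, row 5 is route=RT013. hour columns in first-appearance order: 19h, 05h, 21h, 14h; column 1 is 19h.
Long rows with route=RT013, hour=19h: max(192, 103) = 192.

192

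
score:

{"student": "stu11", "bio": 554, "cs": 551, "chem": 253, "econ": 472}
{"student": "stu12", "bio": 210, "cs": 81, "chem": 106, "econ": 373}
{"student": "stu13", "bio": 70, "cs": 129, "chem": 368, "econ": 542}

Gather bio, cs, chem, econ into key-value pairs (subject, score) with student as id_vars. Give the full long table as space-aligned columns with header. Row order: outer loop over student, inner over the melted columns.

Each (student, column) pair becomes one row: 3 × 4 = 12 rows.
For example, (stu11, bio) → score=554.

student  subject  score
stu11    bio      554  
stu11    cs       551  
stu11    chem     253  
stu11    econ     472  
stu12    bio      210  
stu12    cs       81   
stu12    chem     106  
stu12    econ     373  
stu13    bio      70   
stu13    cs       129  
stu13    chem     368  
stu13    econ     542  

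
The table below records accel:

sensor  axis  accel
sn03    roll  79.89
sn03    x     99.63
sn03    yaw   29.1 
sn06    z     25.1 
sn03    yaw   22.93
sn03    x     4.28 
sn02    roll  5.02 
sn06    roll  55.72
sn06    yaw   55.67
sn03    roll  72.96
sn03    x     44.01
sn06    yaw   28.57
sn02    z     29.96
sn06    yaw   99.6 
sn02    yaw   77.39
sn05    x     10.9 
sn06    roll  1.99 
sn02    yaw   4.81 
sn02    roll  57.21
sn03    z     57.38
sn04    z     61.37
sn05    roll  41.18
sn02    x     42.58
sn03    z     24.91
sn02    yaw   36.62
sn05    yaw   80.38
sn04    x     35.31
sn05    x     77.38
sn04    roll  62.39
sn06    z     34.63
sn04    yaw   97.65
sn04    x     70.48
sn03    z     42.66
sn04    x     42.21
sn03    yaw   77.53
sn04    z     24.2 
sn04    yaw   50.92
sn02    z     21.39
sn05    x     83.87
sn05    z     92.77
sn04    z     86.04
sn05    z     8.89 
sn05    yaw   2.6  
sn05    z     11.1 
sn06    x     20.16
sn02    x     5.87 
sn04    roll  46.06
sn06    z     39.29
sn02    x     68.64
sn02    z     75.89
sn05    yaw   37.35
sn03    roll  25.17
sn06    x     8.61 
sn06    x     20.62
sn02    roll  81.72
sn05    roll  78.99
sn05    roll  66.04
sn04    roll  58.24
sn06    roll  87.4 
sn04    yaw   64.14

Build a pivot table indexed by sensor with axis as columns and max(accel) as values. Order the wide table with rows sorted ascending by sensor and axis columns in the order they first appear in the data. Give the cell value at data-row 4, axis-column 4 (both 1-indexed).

With rows sorted ascending by sensor, row 4 is sensor=sn05. axis columns in first-appearance order: roll, x, yaw, z; column 4 is z.
Long rows with sensor=sn05, axis=z: max(92.77, 8.89, 11.1) = 92.77.

92.77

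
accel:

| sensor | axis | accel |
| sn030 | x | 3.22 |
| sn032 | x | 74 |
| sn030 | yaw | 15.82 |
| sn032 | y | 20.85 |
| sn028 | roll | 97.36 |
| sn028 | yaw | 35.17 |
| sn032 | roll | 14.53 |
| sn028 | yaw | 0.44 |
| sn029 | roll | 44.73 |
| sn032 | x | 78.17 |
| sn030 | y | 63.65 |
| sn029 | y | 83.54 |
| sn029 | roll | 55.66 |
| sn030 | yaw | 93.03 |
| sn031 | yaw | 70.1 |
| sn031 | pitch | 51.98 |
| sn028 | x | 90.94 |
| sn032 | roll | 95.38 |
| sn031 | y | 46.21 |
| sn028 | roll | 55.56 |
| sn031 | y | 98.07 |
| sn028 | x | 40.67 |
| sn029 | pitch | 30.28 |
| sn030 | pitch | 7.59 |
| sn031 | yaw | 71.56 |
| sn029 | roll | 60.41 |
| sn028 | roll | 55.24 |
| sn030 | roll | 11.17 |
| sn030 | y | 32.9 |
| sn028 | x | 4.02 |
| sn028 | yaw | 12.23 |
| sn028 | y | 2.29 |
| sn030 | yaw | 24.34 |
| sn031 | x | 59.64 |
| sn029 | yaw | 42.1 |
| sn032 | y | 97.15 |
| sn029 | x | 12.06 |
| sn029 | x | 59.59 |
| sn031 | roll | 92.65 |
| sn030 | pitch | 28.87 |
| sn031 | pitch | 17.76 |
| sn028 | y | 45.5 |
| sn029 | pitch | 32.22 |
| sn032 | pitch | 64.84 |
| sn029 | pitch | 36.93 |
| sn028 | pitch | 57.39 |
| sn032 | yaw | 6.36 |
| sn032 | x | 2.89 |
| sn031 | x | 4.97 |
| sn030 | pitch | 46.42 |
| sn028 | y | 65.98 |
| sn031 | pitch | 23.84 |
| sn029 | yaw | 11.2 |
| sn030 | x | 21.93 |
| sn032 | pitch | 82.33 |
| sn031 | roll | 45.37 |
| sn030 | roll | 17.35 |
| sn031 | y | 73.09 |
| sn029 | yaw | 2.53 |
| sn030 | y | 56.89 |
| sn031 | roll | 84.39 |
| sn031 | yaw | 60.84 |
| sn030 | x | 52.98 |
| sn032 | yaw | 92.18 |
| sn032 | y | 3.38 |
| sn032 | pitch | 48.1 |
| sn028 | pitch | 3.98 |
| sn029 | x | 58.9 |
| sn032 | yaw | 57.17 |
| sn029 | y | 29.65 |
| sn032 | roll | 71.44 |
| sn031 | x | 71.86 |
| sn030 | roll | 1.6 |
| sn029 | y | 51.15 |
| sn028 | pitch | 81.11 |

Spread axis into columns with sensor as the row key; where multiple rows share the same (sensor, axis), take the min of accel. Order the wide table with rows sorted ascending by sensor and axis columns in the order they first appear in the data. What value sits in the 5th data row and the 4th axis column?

With rows sorted ascending by sensor, row 5 is sensor=sn032. axis columns in first-appearance order: x, yaw, y, roll, pitch; column 4 is roll.
Long rows with sensor=sn032, axis=roll: min(14.53, 95.38, 71.44) = 14.53.

14.53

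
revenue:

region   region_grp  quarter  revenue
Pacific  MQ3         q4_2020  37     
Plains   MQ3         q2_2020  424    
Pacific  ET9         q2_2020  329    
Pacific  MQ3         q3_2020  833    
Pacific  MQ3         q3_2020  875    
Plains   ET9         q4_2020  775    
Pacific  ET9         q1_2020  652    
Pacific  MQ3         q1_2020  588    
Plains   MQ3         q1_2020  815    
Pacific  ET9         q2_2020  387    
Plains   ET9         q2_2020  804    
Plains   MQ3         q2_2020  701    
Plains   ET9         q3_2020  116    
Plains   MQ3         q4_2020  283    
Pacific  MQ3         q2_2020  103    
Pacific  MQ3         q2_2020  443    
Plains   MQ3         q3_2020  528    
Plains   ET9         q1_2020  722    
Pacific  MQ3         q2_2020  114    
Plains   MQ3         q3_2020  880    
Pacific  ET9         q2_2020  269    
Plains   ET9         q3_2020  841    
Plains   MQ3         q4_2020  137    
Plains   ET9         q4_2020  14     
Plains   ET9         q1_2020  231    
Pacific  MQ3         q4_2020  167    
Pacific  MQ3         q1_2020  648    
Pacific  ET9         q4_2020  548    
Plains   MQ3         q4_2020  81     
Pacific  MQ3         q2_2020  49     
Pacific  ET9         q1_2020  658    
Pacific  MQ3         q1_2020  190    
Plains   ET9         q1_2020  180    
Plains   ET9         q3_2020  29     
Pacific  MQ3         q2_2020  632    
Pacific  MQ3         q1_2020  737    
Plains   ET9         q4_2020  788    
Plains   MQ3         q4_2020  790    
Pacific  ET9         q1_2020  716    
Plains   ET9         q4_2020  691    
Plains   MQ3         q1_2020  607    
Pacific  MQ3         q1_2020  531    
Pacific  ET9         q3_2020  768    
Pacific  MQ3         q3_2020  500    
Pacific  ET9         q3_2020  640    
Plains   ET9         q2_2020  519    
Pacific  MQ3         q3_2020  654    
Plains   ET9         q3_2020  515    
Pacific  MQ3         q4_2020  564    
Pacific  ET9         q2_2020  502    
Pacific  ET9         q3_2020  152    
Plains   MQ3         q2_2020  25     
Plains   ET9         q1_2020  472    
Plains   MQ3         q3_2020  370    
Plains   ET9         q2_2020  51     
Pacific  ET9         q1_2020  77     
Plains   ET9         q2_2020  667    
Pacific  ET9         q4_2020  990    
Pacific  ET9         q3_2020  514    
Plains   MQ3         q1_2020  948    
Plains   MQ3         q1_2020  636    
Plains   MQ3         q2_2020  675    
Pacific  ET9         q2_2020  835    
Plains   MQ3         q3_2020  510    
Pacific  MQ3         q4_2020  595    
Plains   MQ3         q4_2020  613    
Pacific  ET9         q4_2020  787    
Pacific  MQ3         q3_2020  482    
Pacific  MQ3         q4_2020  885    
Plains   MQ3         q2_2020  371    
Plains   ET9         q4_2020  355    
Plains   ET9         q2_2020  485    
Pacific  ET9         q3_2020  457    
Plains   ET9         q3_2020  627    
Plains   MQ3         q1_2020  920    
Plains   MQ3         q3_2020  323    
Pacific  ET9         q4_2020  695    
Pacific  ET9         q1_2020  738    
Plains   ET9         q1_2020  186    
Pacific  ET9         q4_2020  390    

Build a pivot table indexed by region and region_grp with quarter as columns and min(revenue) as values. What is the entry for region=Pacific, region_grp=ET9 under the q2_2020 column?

269

Rows with region=Pacific, region_grp=ET9 and quarter=q2_2020: revenue values are 329, 387, 269, 502, 835.
min(329, 387, 269, 502, 835) = 269.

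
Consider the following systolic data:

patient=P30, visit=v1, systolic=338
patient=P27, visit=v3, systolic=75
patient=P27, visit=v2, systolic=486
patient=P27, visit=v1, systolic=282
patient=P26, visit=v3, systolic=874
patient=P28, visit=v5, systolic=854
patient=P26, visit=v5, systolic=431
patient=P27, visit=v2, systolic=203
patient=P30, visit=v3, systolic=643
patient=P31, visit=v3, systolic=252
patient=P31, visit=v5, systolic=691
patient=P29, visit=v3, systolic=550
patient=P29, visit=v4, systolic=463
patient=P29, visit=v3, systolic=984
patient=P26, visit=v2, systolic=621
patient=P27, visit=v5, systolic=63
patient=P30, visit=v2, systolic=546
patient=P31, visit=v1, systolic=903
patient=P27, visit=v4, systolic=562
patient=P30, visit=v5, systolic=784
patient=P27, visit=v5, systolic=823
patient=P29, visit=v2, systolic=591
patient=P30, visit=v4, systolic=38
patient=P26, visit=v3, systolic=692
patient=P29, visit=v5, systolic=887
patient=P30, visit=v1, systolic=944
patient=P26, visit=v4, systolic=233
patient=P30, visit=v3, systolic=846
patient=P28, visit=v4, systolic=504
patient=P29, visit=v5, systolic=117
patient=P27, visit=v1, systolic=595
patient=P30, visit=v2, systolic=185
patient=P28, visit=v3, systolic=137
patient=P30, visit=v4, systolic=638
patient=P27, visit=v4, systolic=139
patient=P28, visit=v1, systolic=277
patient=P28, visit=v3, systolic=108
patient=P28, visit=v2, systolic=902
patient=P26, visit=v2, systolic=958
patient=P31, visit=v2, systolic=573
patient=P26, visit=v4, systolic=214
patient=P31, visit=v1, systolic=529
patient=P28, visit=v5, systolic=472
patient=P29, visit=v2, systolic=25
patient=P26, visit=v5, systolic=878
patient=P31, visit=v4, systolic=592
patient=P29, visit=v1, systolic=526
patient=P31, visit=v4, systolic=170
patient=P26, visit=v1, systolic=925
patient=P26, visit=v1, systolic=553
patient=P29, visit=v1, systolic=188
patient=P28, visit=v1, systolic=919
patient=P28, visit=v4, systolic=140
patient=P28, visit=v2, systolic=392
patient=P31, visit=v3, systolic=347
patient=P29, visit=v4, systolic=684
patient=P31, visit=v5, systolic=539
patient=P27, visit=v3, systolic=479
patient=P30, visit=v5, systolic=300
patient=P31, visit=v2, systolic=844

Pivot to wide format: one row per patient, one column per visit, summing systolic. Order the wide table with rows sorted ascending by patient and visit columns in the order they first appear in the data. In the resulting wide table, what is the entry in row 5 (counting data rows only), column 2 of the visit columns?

With rows sorted ascending by patient, row 5 is patient=P30. visit columns in first-appearance order: v1, v3, v2, v5, v4; column 2 is v3.
Long rows with patient=P30, visit=v3: 643 + 846 = 1489.

1489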